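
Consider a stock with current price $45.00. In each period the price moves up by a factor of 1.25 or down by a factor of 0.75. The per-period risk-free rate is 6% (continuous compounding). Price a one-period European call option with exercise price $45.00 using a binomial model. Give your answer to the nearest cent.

Risk-neutral probability p = (e^0.06 − 0.75)/(1.25 − 0.75) = 0.3118/0.5000 = 0.6237
Terminal stock prices: S_u = 56.25, S_d = 33.75
Terminal payoffs (S − K): max(11.25, 0) = 11.25, max(-11.25, 0) = 0
Node 0 (S = 45): V_0 = e^(−0.06)·[0.6237·11.2500 + 0.3763·0.0000] = 6.6077

$6.61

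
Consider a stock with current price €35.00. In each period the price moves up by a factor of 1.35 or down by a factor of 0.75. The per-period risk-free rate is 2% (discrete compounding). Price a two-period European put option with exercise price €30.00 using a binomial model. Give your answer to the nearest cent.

Risk-neutral probability p = (1 + 0.02 − 0.75)/(1.35 − 0.75) = 0.2700/0.6000 = 0.4500
Terminal stock prices: S_uu = 63.79, S_ud = 35.44, S_dd = 19.69
Terminal payoffs (K − S): max(-33.79, 0) = 0, max(-5.438, 0) = 0, max(10.31, 0) = 10.31
Node u (S = 47.25): V_u = 1/1.02·[0.4500·0.0000 + 0.5500·0.0000] = 0.0000
Node d (S = 26.25): V_d = 1/1.02·[0.4500·0.0000 + 0.5500·10.3125] = 5.5607
Node 0 (S = 35): V_0 = 1/1.02·[0.4500·0.0000 + 0.5500·5.5607] = 2.9984

€3.00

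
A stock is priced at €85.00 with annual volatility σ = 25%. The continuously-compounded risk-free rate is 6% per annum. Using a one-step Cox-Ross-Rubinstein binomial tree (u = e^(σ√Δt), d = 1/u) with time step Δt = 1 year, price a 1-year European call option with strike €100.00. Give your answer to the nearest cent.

CRR parameters: u = e^(σ√Δt) = e^(0.25·√1) = 1.2840, d = 1/u = 0.7788
Per-period rate: rΔt = 0.06·1 = 0.06, so R = e^0.06 = 1.0618
Risk-neutral probability p = (e^0.06 − 0.7788)/(1.2840 − 0.7788) = 0.2830/0.5052 = 0.5602
Terminal stock prices: S_u = 109.1, S_d = 66.2
Terminal payoffs (S − K): max(9.142, 0) = 9.142, max(-33.8, 0) = 0
Node 0 (S = 85): V_0 = e^(−0.06)·[0.5602·9.1422 + 0.4398·0.0000] = 4.8233

€4.82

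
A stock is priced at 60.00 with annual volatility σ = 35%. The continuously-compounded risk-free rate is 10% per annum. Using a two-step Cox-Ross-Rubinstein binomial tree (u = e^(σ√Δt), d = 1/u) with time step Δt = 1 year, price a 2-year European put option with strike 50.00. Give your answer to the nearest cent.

CRR parameters: u = e^(σ√Δt) = e^(0.35·√1) = 1.4191, d = 1/u = 0.7047
Per-period rate: rΔt = 0.1·1 = 0.1, so R = e^0.1 = 1.1052
Risk-neutral probability p = (e^0.1 − 0.7047)/(1.4191 − 0.7047) = 0.4005/0.7144 = 0.5606
Terminal stock prices: S_uu = 120.8, S_ud = 60, S_dd = 29.8
Terminal payoffs (K − S): max(-70.83, 0) = 0, max(-10, 0) = 0, max(20.2, 0) = 20.2
Node u (S = 85.14): V_u = e^(−0.1)·[0.5606·0.0000 + 0.4394·0.0000] = 0.0000
Node d (S = 42.28): V_d = e^(−0.1)·[0.5606·0.0000 + 0.4394·20.2049] = 8.0331
Node 0 (S = 60): V_0 = e^(−0.1)·[0.5606·0.0000 + 0.4394·8.0331] = 3.1938

3.19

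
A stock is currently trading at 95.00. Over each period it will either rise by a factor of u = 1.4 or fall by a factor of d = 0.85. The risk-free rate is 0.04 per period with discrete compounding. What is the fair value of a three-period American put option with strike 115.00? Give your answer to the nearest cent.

Risk-neutral probability p = (1 + 0.04 − 0.85)/(1.4 − 0.85) = 0.1900/0.5500 = 0.3455
Terminal stock prices: S_uuu = 260.7, S_uud = 158.3, S_udd = 96.09, S_ddd = 58.34
Terminal payoffs (K − S): max(-145.7, 0) = 0, max(-43.27, 0) = 0, max(18.91, 0) = 18.91, max(56.66, 0) = 56.66
Node uu (S = 186.2): continuation = 1/1.04·[0.3455·0.0000 + 0.6545·0.0000] = 0.0000; exercise value = 0.0000 ≤ continuation, so V_uu = 0.0000
Node ud (S = 113): continuation = 1/1.04·[0.3455·0.0000 + 0.6545·18.9075] = 11.8998; exercise value = 1.9500 ≤ continuation, so V_ud = 11.8998
Node dd (S = 68.64): continuation = 1/1.04·[0.3455·18.9075 + 0.6545·56.6581] = 41.9394; exercise value = 46.3625 > continuation, so V_dd = 46.3625 (exercise)
Node u (S = 133): continuation = 1/1.04·[0.3455·0.0000 + 0.6545·11.8998] = 7.4894; exercise value = 0.0000 ≤ continuation, so V_u = 7.4894
Node d (S = 80.75): continuation = 1/1.04·[0.3455·11.8998 + 0.6545·46.3625] = 33.1319; exercise value = 34.2500 > continuation, so V_d = 34.2500 (exercise)
Node 0 (S = 95): continuation = 1/1.04·[0.3455·7.4894 + 0.6545·34.2500] = 24.0437; exercise value = 20.0000 ≤ continuation, so V_0 = 24.0437

24.04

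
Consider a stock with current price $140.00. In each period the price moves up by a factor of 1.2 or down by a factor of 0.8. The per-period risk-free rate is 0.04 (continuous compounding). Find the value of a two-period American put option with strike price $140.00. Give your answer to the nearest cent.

Risk-neutral probability p = (e^0.04 − 0.8)/(1.2 − 0.8) = 0.2408/0.4000 = 0.6020
Terminal stock prices: S_uu = 201.6, S_ud = 134.4, S_dd = 89.6
Terminal payoffs (K − S): max(-61.6, 0) = 0, max(5.6, 0) = 5.6, max(50.4, 0) = 50.4
Node u (S = 168): continuation = e^(−0.04)·[0.6020·0.0000 + 0.3980·5.6000] = 2.1413; exercise value = 0.0000 ≤ continuation, so V_u = 2.1413
Node d (S = 112): continuation = e^(−0.04)·[0.6020·5.6000 + 0.3980·50.4000] = 22.5105; exercise value = 28.0000 > continuation, so V_d = 28.0000 (exercise)
Node 0 (S = 140): continuation = e^(−0.04)·[0.6020·2.1413 + 0.3980·28.0000] = 11.9449; exercise value = 0.0000 ≤ continuation, so V_0 = 11.9449

$11.94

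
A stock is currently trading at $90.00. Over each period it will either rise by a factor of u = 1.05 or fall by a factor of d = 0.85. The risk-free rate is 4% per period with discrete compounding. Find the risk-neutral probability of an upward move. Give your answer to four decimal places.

p = 0.9500

Risk-neutral probability p = (1 + 0.04 − 0.85)/(1.05 − 0.85) = 0.1900/0.2000 = 0.9500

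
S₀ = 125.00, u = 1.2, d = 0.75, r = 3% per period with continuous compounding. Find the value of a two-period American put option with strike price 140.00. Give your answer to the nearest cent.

Risk-neutral probability p = (e^0.03 − 0.75)/(1.2 − 0.75) = 0.2805/0.4500 = 0.6232
Terminal stock prices: S_uu = 180, S_ud = 112.5, S_dd = 70.31
Terminal payoffs (K − S): max(-40, 0) = 0, max(27.5, 0) = 27.5, max(69.69, 0) = 69.69
Node u (S = 150): continuation = e^(−0.03)·[0.6232·0.0000 + 0.3768·27.5000] = 10.0549; exercise value = 0.0000 ≤ continuation, so V_u = 10.0549
Node d (S = 93.75): continuation = e^(−0.03)·[0.6232·27.5000 + 0.3768·69.6875] = 42.1124; exercise value = 46.2500 > continuation, so V_d = 46.2500 (exercise)
Node 0 (S = 125): continuation = e^(−0.03)·[0.6232·10.0549 + 0.3768·46.2500] = 22.9918; exercise value = 15.0000 ≤ continuation, so V_0 = 22.9918

22.99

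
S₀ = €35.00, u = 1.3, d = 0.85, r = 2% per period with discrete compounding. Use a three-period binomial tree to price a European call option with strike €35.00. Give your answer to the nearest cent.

Risk-neutral probability p = (1 + 0.02 − 0.85)/(1.3 − 0.85) = 0.1700/0.4500 = 0.3778
Terminal stock prices: S_uuu = 76.89, S_uud = 50.28, S_udd = 32.87, S_ddd = 21.49
Terminal payoffs (S − K): max(41.89, 0) = 41.89, max(15.28, 0) = 15.28, max(-2.126, 0) = 0, max(-13.51, 0) = 0
Node uu (S = 59.15): V_uu = 1/1.02·[0.3778·41.8950 + 0.6222·15.2775] = 24.8363
Node ud (S = 38.67): V_ud = 1/1.02·[0.3778·15.2775 + 0.6222·0.0000] = 5.6583
Node dd (S = 25.29): V_dd = 1/1.02·[0.3778·0.0000 + 0.6222·0.0000] = 0.0000
Node u (S = 45.5): V_u = 1/1.02·[0.3778·24.8363 + 0.6222·5.6583] = 12.6503
Node d (S = 29.75): V_d = 1/1.02·[0.3778·5.6583 + 0.6222·0.0000] = 2.0957
Node 0 (S = 35): V_0 = 1/1.02·[0.3778·12.6503 + 0.6222·2.0957] = 5.9637

€5.96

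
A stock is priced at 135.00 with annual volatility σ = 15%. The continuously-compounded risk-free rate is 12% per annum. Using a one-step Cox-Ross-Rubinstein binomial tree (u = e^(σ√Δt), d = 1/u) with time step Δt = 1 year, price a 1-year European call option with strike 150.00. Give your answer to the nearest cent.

5.38

CRR parameters: u = e^(σ√Δt) = e^(0.15·√1) = 1.1618, d = 1/u = 0.8607
Per-period rate: rΔt = 0.12·1 = 0.12, so R = e^0.12 = 1.1275
Risk-neutral probability p = (e^0.12 − 0.8607)/(1.1618 − 0.8607) = 0.2668/0.3011 = 0.8860
Terminal stock prices: S_u = 156.8, S_d = 116.2
Terminal payoffs (S − K): max(6.848, 0) = 6.848, max(-33.8, 0) = 0
Node 0 (S = 135): V_0 = e^(−0.12)·[0.8860·6.8476 + 0.1140·0.0000] = 5.3808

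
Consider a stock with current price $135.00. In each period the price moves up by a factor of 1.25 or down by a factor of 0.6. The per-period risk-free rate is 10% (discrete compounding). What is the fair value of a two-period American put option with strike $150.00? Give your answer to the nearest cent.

Risk-neutral probability p = (1 + 0.1 − 0.6)/(1.25 − 0.6) = 0.5000/0.6500 = 0.7692
Terminal stock prices: S_uu = 210.9, S_ud = 101.2, S_dd = 48.6
Terminal payoffs (K − S): max(-60.94, 0) = 0, max(48.75, 0) = 48.75, max(101.4, 0) = 101.4
Node u (S = 168.8): continuation = 1/1.1·[0.7692·0.0000 + 0.2308·48.7500] = 10.2273; exercise value = 0.0000 ≤ continuation, so V_u = 10.2273
Node d (S = 81): continuation = 1/1.1·[0.7692·48.7500 + 0.2308·101.4000] = 55.3636; exercise value = 69.0000 > continuation, so V_d = 69.0000 (exercise)
Node 0 (S = 135): continuation = 1/1.1·[0.7692·10.2273 + 0.2308·69.0000] = 21.6275; exercise value = 15.0000 ≤ continuation, so V_0 = 21.6275

$21.63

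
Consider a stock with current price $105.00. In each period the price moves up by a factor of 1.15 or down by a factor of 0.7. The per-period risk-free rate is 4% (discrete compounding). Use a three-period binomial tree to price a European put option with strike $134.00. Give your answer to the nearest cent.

Risk-neutral probability p = (1 + 0.04 − 0.7)/(1.15 − 0.7) = 0.3400/0.4500 = 0.7556
Terminal stock prices: S_uuu = 159.7, S_uud = 97.2, S_udd = 59.17, S_ddd = 36.01
Terminal payoffs (K − S): max(-25.69, 0) = 0, max(36.8, 0) = 36.8, max(74.83, 0) = 74.83, max(97.99, 0) = 97.99
Node uu (S = 138.9): V_uu = 1/1.04·[0.7556·0.0000 + 0.2444·36.7963] = 8.6487
Node ud (S = 84.52): V_ud = 1/1.04·[0.7556·36.7963 + 0.2444·74.8325] = 44.3212
Node dd (S = 51.45): V_dd = 1/1.04·[0.7556·74.8325 + 0.2444·97.9850] = 77.3962
Node u (S = 120.7): V_u = 1/1.04·[0.7556·8.6487 + 0.2444·44.3212] = 16.7006
Node d (S = 73.5): V_d = 1/1.04·[0.7556·44.3212 + 0.2444·77.3962] = 50.3905
Node 0 (S = 105): V_0 = 1/1.04·[0.7556·16.7006 + 0.2444·50.3905] = 23.9768

$23.98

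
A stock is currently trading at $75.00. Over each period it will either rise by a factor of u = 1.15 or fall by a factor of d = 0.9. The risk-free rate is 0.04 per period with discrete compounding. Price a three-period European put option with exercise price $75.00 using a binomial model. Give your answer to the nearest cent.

Risk-neutral probability p = (1 + 0.04 − 0.9)/(1.15 − 0.9) = 0.1400/0.2500 = 0.5600
Terminal stock prices: S_uuu = 114.1, S_uud = 89.27, S_udd = 69.86, S_ddd = 54.68
Terminal payoffs (K − S): max(-39.07, 0) = 0, max(-14.27, 0) = 0, max(5.137, 0) = 5.137, max(20.32, 0) = 20.32
Node uu (S = 99.19): V_uu = 1/1.04·[0.5600·0.0000 + 0.4400·0.0000] = 0.0000
Node ud (S = 77.62): V_ud = 1/1.04·[0.5600·0.0000 + 0.4400·5.1375] = 2.1736
Node dd (S = 60.75): V_dd = 1/1.04·[0.5600·5.1375 + 0.4400·20.3250] = 11.3654
Node u (S = 86.25): V_u = 1/1.04·[0.5600·0.0000 + 0.4400·2.1736] = 0.9196
Node d (S = 67.5): V_d = 1/1.04·[0.5600·2.1736 + 0.4400·11.3654] = 5.9788
Node 0 (S = 75): V_0 = 1/1.04·[0.5600·0.9196 + 0.4400·5.9788] = 3.0247

$3.02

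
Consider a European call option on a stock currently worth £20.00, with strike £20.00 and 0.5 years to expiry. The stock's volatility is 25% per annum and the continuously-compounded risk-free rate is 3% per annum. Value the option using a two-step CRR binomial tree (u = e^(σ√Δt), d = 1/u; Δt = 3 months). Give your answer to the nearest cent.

CRR parameters: u = e^(σ√Δt) = e^(0.25·√0.25) = 1.1331, d = 1/u = 0.8825
Per-period rate: rΔt = 0.03·0.25 = 0.0075, so R = e^0.0075 = 1.0075
Risk-neutral probability p = (e^0.0075 − 0.8825)/(1.1331 − 0.8825) = 0.1250/0.2507 = 0.4988
Terminal stock prices: S_uu = 25.68, S_ud = 20, S_dd = 15.58
Terminal payoffs (S − K): max(5.681, 0) = 5.681, max(0, 0) = 0, max(-4.424, 0) = 0
Node u (S = 22.66): V_u = e^(−0.0075)·[0.4988·5.6805 + 0.5012·0.0000] = 2.8124
Node d (S = 17.65): V_d = e^(−0.0075)·[0.4988·0.0000 + 0.5012·0.0000] = 0.0000
Node 0 (S = 20): V_0 = e^(−0.0075)·[0.4988·2.8124 + 0.5012·0.0000] = 1.3924

£1.39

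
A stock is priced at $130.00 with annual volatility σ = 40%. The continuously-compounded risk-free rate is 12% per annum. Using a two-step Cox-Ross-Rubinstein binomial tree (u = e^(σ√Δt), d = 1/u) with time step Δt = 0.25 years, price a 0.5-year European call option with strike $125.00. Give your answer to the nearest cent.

$20.30

CRR parameters: u = e^(σ√Δt) = e^(0.4·√0.25) = 1.2214, d = 1/u = 0.8187
Per-period rate: rΔt = 0.12·0.25 = 0.03, so R = e^0.03 = 1.0305
Risk-neutral probability p = (e^0.03 − 0.8187)/(1.2214 − 0.8187) = 0.2117/0.4027 = 0.5258
Terminal stock prices: S_uu = 193.9, S_ud = 130, S_dd = 87.14
Terminal payoffs (S − K): max(68.94, 0) = 68.94, max(5, 0) = 5, max(-37.86, 0) = 0
Node u (S = 158.8): V_u = e^(−0.03)·[0.5258·68.9372 + 0.4742·5.0000] = 37.4767
Node d (S = 106.4): V_d = e^(−0.03)·[0.5258·5.0000 + 0.4742·0.0000] = 2.5513
Node 0 (S = 130): V_0 = e^(−0.03)·[0.5258·37.4767 + 0.4742·2.5513] = 20.2968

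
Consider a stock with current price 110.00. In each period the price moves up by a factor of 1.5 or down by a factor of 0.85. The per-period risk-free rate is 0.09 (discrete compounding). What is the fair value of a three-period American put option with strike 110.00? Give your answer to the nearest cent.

Risk-neutral probability p = (1 + 0.09 − 0.85)/(1.5 − 0.85) = 0.2400/0.6500 = 0.3692
Terminal stock prices: S_uuu = 371.2, S_uud = 210.4, S_udd = 119.2, S_ddd = 67.55
Terminal payoffs (K − S): max(-261.2, 0) = 0, max(-100.4, 0) = 0, max(-9.212, 0) = 0, max(42.45, 0) = 42.45
Node uu (S = 247.5): continuation = 1/1.09·[0.3692·0.0000 + 0.6308·0.0000] = 0.0000; exercise value = 0.0000 ≤ continuation, so V_uu = 0.0000
Node ud (S = 140.2): continuation = 1/1.09·[0.3692·0.0000 + 0.6308·0.0000] = 0.0000; exercise value = 0.0000 ≤ continuation, so V_ud = 0.0000
Node dd (S = 79.47): continuation = 1/1.09·[0.3692·0.0000 + 0.6308·42.4463] = 24.5631; exercise value = 30.5250 > continuation, so V_dd = 30.5250 (exercise)
Node u (S = 165): continuation = 1/1.09·[0.3692·0.0000 + 0.6308·0.0000] = 0.0000; exercise value = 0.0000 ≤ continuation, so V_u = 0.0000
Node d (S = 93.5): continuation = 1/1.09·[0.3692·0.0000 + 0.6308·30.5250] = 17.6644; exercise value = 16.5000 ≤ continuation, so V_d = 17.6644
Node 0 (S = 110): continuation = 1/1.09·[0.3692·0.0000 + 0.6308·17.6644] = 10.2222; exercise value = 0.0000 ≤ continuation, so V_0 = 10.2222

10.22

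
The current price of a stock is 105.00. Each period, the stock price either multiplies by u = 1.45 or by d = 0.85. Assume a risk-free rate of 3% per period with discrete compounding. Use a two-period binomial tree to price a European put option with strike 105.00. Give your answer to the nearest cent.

13.46

Risk-neutral probability p = (1 + 0.03 − 0.85)/(1.45 − 0.85) = 0.1800/0.6000 = 0.3000
Terminal stock prices: S_uu = 220.8, S_ud = 129.4, S_dd = 75.86
Terminal payoffs (K − S): max(-115.8, 0) = 0, max(-24.41, 0) = 0, max(29.14, 0) = 29.14
Node u (S = 152.2): V_u = 1/1.03·[0.3000·0.0000 + 0.7000·0.0000] = 0.0000
Node d (S = 89.25): V_d = 1/1.03·[0.3000·0.0000 + 0.7000·29.1375] = 19.8022
Node 0 (S = 105): V_0 = 1/1.03·[0.3000·0.0000 + 0.7000·19.8022] = 13.4578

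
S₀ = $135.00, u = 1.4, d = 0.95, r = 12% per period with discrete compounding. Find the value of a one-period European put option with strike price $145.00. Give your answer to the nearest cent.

Risk-neutral probability p = (1 + 0.12 − 0.95)/(1.4 − 0.95) = 0.1700/0.4500 = 0.3778
Terminal stock prices: S_u = 189, S_d = 128.2
Terminal payoffs (K − S): max(-44, 0) = 0, max(16.75, 0) = 16.75
Node 0 (S = 135): V_0 = 1/1.12·[0.3778·0.0000 + 0.6222·16.7500] = 9.3056

$9.31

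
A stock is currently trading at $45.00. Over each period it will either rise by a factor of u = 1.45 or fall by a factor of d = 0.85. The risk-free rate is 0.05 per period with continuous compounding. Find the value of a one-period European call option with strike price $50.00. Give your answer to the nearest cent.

Risk-neutral probability p = (e^0.05 − 0.85)/(1.45 − 0.85) = 0.2013/0.6000 = 0.3355
Terminal stock prices: S_u = 65.25, S_d = 38.25
Terminal payoffs (S − K): max(15.25, 0) = 15.25, max(-11.75, 0) = 0
Node 0 (S = 45): V_0 = e^(−0.05)·[0.3355·15.2500 + 0.6645·0.0000] = 4.8661

$4.87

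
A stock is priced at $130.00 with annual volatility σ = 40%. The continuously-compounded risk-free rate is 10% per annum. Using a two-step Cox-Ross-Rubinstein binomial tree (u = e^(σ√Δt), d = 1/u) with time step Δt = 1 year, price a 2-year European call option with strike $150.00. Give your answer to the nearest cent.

CRR parameters: u = e^(σ√Δt) = e^(0.4·√1) = 1.4918, d = 1/u = 0.6703
Per-period rate: rΔt = 0.1·1 = 0.1, so R = e^0.1 = 1.1052
Risk-neutral probability p = (e^0.1 − 0.6703)/(1.4918 − 0.6703) = 0.4349/0.8215 = 0.5293
Terminal stock prices: S_uu = 289.3, S_ud = 130, S_dd = 58.41
Terminal payoffs (S − K): max(139.3, 0) = 139.3, max(-20, 0) = 0, max(-91.59, 0) = 0
Node u (S = 193.9): V_u = e^(−0.1)·[0.5293·139.3203 + 0.4707·0.0000] = 66.7291
Node d (S = 87.14): V_d = e^(−0.1)·[0.5293·0.0000 + 0.4707·0.0000] = 0.0000
Node 0 (S = 130): V_0 = e^(−0.1)·[0.5293·66.7291 + 0.4707·0.0000] = 31.9607

$31.96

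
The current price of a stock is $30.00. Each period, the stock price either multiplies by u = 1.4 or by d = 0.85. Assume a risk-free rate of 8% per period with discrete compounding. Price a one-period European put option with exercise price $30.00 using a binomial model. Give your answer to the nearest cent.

$2.42

Risk-neutral probability p = (1 + 0.08 − 0.85)/(1.4 − 0.85) = 0.2300/0.5500 = 0.4182
Terminal stock prices: S_u = 42, S_d = 25.5
Terminal payoffs (K − S): max(-12, 0) = 0, max(4.5, 0) = 4.5
Node 0 (S = 30): V_0 = 1/1.08·[0.4182·0.0000 + 0.5818·4.5000] = 2.4242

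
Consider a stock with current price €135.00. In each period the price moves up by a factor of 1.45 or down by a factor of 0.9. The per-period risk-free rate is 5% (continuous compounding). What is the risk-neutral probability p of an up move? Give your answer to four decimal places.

Risk-neutral probability p = (e^0.05 − 0.9)/(1.45 − 0.9) = 0.1513/0.5500 = 0.2750

p = 0.2750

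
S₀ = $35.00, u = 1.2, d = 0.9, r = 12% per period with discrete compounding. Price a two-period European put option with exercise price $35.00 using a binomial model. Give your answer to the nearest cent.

$0.38

Risk-neutral probability p = (1 + 0.12 − 0.9)/(1.2 − 0.9) = 0.2200/0.3000 = 0.7333
Terminal stock prices: S_uu = 50.4, S_ud = 37.8, S_dd = 28.35
Terminal payoffs (K − S): max(-15.4, 0) = 0, max(-2.8, 0) = 0, max(6.65, 0) = 6.65
Node u (S = 42): V_u = 1/1.12·[0.7333·0.0000 + 0.2667·0.0000] = 0.0000
Node d (S = 31.5): V_d = 1/1.12·[0.7333·0.0000 + 0.2667·6.6500] = 1.5833
Node 0 (S = 35): V_0 = 1/1.12·[0.7333·0.0000 + 0.2667·1.5833] = 0.3770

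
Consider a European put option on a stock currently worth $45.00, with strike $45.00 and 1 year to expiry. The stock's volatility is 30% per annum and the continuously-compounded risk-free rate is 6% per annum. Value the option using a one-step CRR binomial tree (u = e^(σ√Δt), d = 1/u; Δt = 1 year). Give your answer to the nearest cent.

CRR parameters: u = e^(σ√Δt) = e^(0.3·√1) = 1.3499, d = 1/u = 0.7408
Per-period rate: rΔt = 0.06·1 = 0.06, so R = e^0.06 = 1.0618
Risk-neutral probability p = (e^0.06 − 0.7408)/(1.3499 − 0.7408) = 0.3210/0.6090 = 0.5271
Terminal stock prices: S_u = 60.74, S_d = 33.34
Terminal payoffs (K − S): max(-15.74, 0) = 0, max(11.66, 0) = 11.66
Node 0 (S = 45): V_0 = e^(−0.06)·[0.5271·0.0000 + 0.4729·11.6632] = 5.1944

$5.19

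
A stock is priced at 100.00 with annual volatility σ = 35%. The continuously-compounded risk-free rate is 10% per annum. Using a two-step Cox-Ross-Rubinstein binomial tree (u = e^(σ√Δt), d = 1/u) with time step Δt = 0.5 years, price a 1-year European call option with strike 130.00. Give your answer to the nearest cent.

CRR parameters: u = e^(σ√Δt) = e^(0.35·√0.5) = 1.2808, d = 1/u = 0.7808
Per-period rate: rΔt = 0.1·0.5 = 0.05, so R = e^0.05 = 1.0513
Risk-neutral probability p = (e^0.05 − 0.7808)/(1.2808 − 0.7808) = 0.2705/0.5000 = 0.5410
Terminal stock prices: S_uu = 164, S_ud = 100, S_dd = 60.96
Terminal payoffs (S − K): max(34.05, 0) = 34.05, max(-30, 0) = 0, max(-69.04, 0) = 0
Node u (S = 128.1): V_u = e^(−0.05)·[0.5410·34.0457 + 0.4590·0.0000] = 17.5196
Node d (S = 78.08): V_d = e^(−0.05)·[0.5410·0.0000 + 0.4590·0.0000] = 0.0000
Node 0 (S = 100): V_0 = e^(−0.05)·[0.5410·17.5196 + 0.4590·0.0000] = 9.0155

9.02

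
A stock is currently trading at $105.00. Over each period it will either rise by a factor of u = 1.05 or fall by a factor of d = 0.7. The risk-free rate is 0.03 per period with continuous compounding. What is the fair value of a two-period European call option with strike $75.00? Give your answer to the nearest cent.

Risk-neutral probability p = (e^0.03 − 0.7)/(1.05 − 0.7) = 0.3305/0.3500 = 0.9442
Terminal stock prices: S_uu = 115.8, S_ud = 77.17, S_dd = 51.45
Terminal payoffs (S − K): max(40.76, 0) = 40.76, max(2.175, 0) = 2.175, max(-23.55, 0) = 0
Node u (S = 110.2): V_u = e^(−0.03)·[0.9442·40.7625 + 0.0558·2.1750] = 37.4666
Node d (S = 73.5): V_d = e^(−0.03)·[0.9442·2.1750 + 0.0558·0.0000] = 1.9928
Node 0 (S = 105): V_0 = e^(−0.03)·[0.9442·37.4666 + 0.0558·1.9928] = 34.4368

$34.44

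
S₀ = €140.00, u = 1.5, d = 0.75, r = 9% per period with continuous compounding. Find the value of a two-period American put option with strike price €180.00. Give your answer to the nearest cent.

Risk-neutral probability p = (e^0.09 − 0.75)/(1.5 − 0.75) = 0.3442/0.7500 = 0.4589
Terminal stock prices: S_uu = 315, S_ud = 157.5, S_dd = 78.75
Terminal payoffs (K − S): max(-135, 0) = 0, max(22.5, 0) = 22.5, max(101.2, 0) = 101.2
Node u (S = 210): continuation = e^(−0.09)·[0.4589·0.0000 + 0.5411·22.5000] = 11.1269; exercise value = 0.0000 ≤ continuation, so V_u = 11.1269
Node d (S = 105): continuation = e^(−0.09)·[0.4589·22.5000 + 0.5411·101.2500] = 59.5076; exercise value = 75.0000 > continuation, so V_d = 75.0000 (exercise)
Node 0 (S = 140): continuation = e^(−0.09)·[0.4589·11.1269 + 0.5411·75.0000] = 41.7563; exercise value = 40.0000 ≤ continuation, so V_0 = 41.7563

€41.76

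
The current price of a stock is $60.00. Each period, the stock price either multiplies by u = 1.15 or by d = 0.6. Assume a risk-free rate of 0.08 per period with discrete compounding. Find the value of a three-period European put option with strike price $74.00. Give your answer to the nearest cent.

Risk-neutral probability p = (1 + 0.08 − 0.6)/(1.15 − 0.6) = 0.4800/0.5500 = 0.8727
Terminal stock prices: S_uuu = 91.25, S_uud = 47.61, S_udd = 24.84, S_ddd = 12.96
Terminal payoffs (K − S): max(-17.25, 0) = 0, max(26.39, 0) = 26.39, max(49.16, 0) = 49.16, max(61.04, 0) = 61.04
Node uu (S = 79.35): V_uu = 1/1.08·[0.8727·0.0000 + 0.1273·26.3900] = 3.1099
Node ud (S = 41.4): V_ud = 1/1.08·[0.8727·26.3900 + 0.1273·49.1600] = 27.1185
Node dd (S = 21.6): V_dd = 1/1.08·[0.8727·49.1600 + 0.1273·61.0400] = 46.9185
Node u (S = 69): V_u = 1/1.08·[0.8727·3.1099 + 0.1273·27.1185] = 5.7089
Node d (S = 36): V_d = 1/1.08·[0.8727·27.1185 + 0.1273·46.9185] = 27.4431
Node 0 (S = 60): V_0 = 1/1.08·[0.8727·5.7089 + 0.1273·27.4431] = 7.8473

$7.85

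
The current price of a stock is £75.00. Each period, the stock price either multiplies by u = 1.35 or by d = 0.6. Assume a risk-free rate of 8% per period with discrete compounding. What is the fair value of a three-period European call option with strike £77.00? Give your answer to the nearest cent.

£24.14

Risk-neutral probability p = (1 + 0.08 − 0.6)/(1.35 − 0.6) = 0.4800/0.7500 = 0.6400
Terminal stock prices: S_uuu = 184.5, S_uud = 82.01, S_udd = 36.45, S_ddd = 16.2
Terminal payoffs (S − K): max(107.5, 0) = 107.5, max(5.013, 0) = 5.013, max(-40.55, 0) = 0, max(-60.8, 0) = 0
Node uu (S = 136.7): V_uu = 1/1.08·[0.6400·107.5281 + 0.3600·5.0125] = 65.3912
Node ud (S = 60.75): V_ud = 1/1.08·[0.6400·5.0125 + 0.3600·0.0000] = 2.9704
Node dd (S = 27): V_dd = 1/1.08·[0.6400·0.0000 + 0.3600·0.0000] = 0.0000
Node u (S = 101.2): V_u = 1/1.08·[0.6400·65.3912 + 0.3600·2.9704] = 39.7405
Node d (S = 45): V_d = 1/1.08·[0.6400·2.9704 + 0.3600·0.0000] = 1.7602
Node 0 (S = 75): V_0 = 1/1.08·[0.6400·39.7405 + 0.3600·1.7602] = 24.1366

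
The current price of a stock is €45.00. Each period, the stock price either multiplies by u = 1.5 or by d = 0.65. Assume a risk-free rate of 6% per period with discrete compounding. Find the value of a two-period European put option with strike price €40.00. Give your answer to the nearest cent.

Risk-neutral probability p = (1 + 0.06 − 0.65)/(1.5 − 0.65) = 0.4100/0.8500 = 0.4824
Terminal stock prices: S_uu = 101.2, S_ud = 43.88, S_dd = 19.01
Terminal payoffs (K − S): max(-61.25, 0) = 0, max(-3.875, 0) = 0, max(20.99, 0) = 20.99
Node u (S = 67.5): V_u = 1/1.06·[0.4824·0.0000 + 0.5176·0.0000] = 0.0000
Node d (S = 29.25): V_d = 1/1.06·[0.4824·0.0000 + 0.5176·20.9875] = 10.2492
Node 0 (S = 45): V_0 = 1/1.06·[0.4824·0.0000 + 0.5176·10.2492] = 5.0051

€5.01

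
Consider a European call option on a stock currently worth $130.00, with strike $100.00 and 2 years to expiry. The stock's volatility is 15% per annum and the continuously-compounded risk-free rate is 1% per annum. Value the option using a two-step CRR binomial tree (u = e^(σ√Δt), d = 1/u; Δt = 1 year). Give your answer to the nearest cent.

CRR parameters: u = e^(σ√Δt) = e^(0.15·√1) = 1.1618, d = 1/u = 0.8607
Per-period rate: rΔt = 0.01·1 = 0.01, so R = e^0.01 = 1.0101
Risk-neutral probability p = (e^0.01 − 0.8607)/(1.1618 − 0.8607) = 0.1493/0.3011 = 0.4959
Terminal stock prices: S_uu = 175.5, S_ud = 130, S_dd = 96.31
Terminal payoffs (S − K): max(75.48, 0) = 75.48, max(30, 0) = 30, max(-3.694, 0) = 0
Node u (S = 151): V_u = e^(−0.01)·[0.4959·75.4816 + 0.5041·30.0000] = 52.0335
Node d (S = 111.9): V_d = e^(−0.01)·[0.4959·30.0000 + 0.5041·0.0000] = 14.7303
Node 0 (S = 130): V_0 = e^(−0.01)·[0.4959·52.0335 + 0.5041·14.7303] = 32.9000

$32.90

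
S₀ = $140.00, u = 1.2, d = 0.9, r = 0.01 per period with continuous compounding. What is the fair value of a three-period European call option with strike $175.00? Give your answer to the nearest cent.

$4.80

Risk-neutral probability p = (e^0.01 − 0.9)/(1.2 − 0.9) = 0.1101/0.3000 = 0.3668
Terminal stock prices: S_uuu = 241.9, S_uud = 181.4, S_udd = 136.1, S_ddd = 102.1
Terminal payoffs (S − K): max(66.92, 0) = 66.92, max(6.44, 0) = 6.44, max(-38.92, 0) = 0, max(-72.94, 0) = 0
Node uu (S = 201.6): V_uu = e^(−0.01)·[0.3668·66.9200 + 0.6332·6.4400] = 28.3413
Node ud (S = 151.2): V_ud = e^(−0.01)·[0.3668·6.4400 + 0.6332·0.0000] = 2.3389
Node dd (S = 113.4): V_dd = e^(−0.01)·[0.3668·0.0000 + 0.6332·0.0000] = 0.0000
Node u (S = 168): V_u = e^(−0.01)·[0.3668·28.3413 + 0.6332·2.3389] = 11.7593
Node d (S = 126): V_d = e^(−0.01)·[0.3668·2.3389 + 0.6332·0.0000] = 0.8495
Node 0 (S = 140): V_0 = e^(−0.01)·[0.3668·11.7593 + 0.6332·0.8495] = 4.8033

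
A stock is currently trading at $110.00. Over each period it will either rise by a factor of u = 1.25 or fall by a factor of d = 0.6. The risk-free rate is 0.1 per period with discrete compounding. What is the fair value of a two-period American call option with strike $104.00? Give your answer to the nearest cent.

Risk-neutral probability p = (1 + 0.1 − 0.6)/(1.25 − 0.6) = 0.5000/0.6500 = 0.7692
Terminal stock prices: S_uu = 171.9, S_ud = 82.5, S_dd = 39.6
Terminal payoffs (S − K): max(67.88, 0) = 67.88, max(-21.5, 0) = 0, max(-64.4, 0) = 0
Node u (S = 137.5): continuation = 1/1.1·[0.7692·67.8750 + 0.2308·0.0000] = 47.4650; exercise value = 33.5000 ≤ continuation, so V_u = 47.4650
Node d (S = 66): continuation = 1/1.1·[0.7692·0.0000 + 0.2308·0.0000] = 0.0000; exercise value = 0.0000 ≤ continuation, so V_d = 0.0000
Node 0 (S = 110): continuation = 1/1.1·[0.7692·47.4650 + 0.2308·0.0000] = 33.1923; exercise value = 6.0000 ≤ continuation, so V_0 = 33.1923

$33.19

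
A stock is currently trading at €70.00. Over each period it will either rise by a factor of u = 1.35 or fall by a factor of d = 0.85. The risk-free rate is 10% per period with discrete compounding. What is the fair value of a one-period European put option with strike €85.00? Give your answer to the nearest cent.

Risk-neutral probability p = (1 + 0.1 − 0.85)/(1.35 − 0.85) = 0.2500/0.5000 = 0.5000
Terminal stock prices: S_u = 94.5, S_d = 59.5
Terminal payoffs (K − S): max(-9.5, 0) = 0, max(25.5, 0) = 25.5
Node 0 (S = 70): V_0 = 1/1.1·[0.5000·0.0000 + 0.5000·25.5000] = 11.5909

€11.59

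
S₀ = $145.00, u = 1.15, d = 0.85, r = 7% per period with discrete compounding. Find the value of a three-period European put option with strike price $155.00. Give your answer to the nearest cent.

Risk-neutral probability p = (1 + 0.07 − 0.85)/(1.15 − 0.85) = 0.2200/0.3000 = 0.7333
Terminal stock prices: S_uuu = 220.5, S_uud = 163, S_udd = 120.5, S_ddd = 89.05
Terminal payoffs (K − S): max(-65.53, 0) = 0, max(-7.998, 0) = 0, max(34.52, 0) = 34.52, max(65.95, 0) = 65.95
Node uu (S = 191.8): V_uu = 1/1.07·[0.7333·0.0000 + 0.2667·0.0000] = 0.0000
Node ud (S = 141.7): V_ud = 1/1.07·[0.7333·0.0000 + 0.2667·34.5231] = 8.6039
Node dd (S = 104.8): V_dd = 1/1.07·[0.7333·34.5231 + 0.2667·65.9519] = 40.0973
Node u (S = 166.8): V_u = 1/1.07·[0.7333·0.0000 + 0.2667·8.6039] = 2.1443
Node d (S = 123.2): V_d = 1/1.07·[0.7333·8.6039 + 0.2667·40.0973] = 15.8898
Node 0 (S = 145): V_0 = 1/1.07·[0.7333·2.1443 + 0.2667·15.8898] = 5.4297

$5.43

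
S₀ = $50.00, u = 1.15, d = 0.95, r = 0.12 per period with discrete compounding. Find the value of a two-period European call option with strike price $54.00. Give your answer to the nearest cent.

Risk-neutral probability p = (1 + 0.12 − 0.95)/(1.15 − 0.95) = 0.1700/0.2000 = 0.8500
Terminal stock prices: S_uu = 66.12, S_ud = 54.62, S_dd = 45.12
Terminal payoffs (S − K): max(12.12, 0) = 12.12, max(0.625, 0) = 0.625, max(-8.875, 0) = 0
Node u (S = 57.5): V_u = 1/1.12·[0.8500·12.1250 + 0.1500·0.6250] = 9.2857
Node d (S = 47.5): V_d = 1/1.12·[0.8500·0.6250 + 0.1500·0.0000] = 0.4743
Node 0 (S = 50): V_0 = 1/1.12·[0.8500·9.2857 + 0.1500·0.4743] = 7.1107

$7.11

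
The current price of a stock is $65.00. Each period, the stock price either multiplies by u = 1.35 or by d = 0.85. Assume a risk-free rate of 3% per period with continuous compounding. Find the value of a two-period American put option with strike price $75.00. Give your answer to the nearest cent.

$12.34

Risk-neutral probability p = (e^0.03 − 0.85)/(1.35 − 0.85) = 0.1805/0.5000 = 0.3609
Terminal stock prices: S_uu = 118.5, S_ud = 74.59, S_dd = 46.96
Terminal payoffs (K − S): max(-43.46, 0) = 0, max(0.4125, 0) = 0.4125, max(28.04, 0) = 28.04
Node u (S = 87.75): continuation = e^(−0.03)·[0.3609·0.0000 + 0.6391·0.4125] = 0.2558; exercise value = 0.0000 ≤ continuation, so V_u = 0.2558
Node d (S = 55.25): continuation = e^(−0.03)·[0.3609·0.4125 + 0.6391·28.0375] = 17.5334; exercise value = 19.7500 > continuation, so V_d = 19.7500 (exercise)
Node 0 (S = 65): continuation = e^(−0.03)·[0.3609·0.2558 + 0.6391·19.7500] = 12.3386; exercise value = 10.0000 ≤ continuation, so V_0 = 12.3386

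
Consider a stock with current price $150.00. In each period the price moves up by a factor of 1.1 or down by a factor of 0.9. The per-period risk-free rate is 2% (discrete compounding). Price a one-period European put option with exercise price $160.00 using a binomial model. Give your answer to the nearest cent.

Risk-neutral probability p = (1 + 0.02 − 0.9)/(1.1 − 0.9) = 0.1200/0.2000 = 0.6000
Terminal stock prices: S_u = 165, S_d = 135
Terminal payoffs (K − S): max(-5, 0) = 0, max(25, 0) = 25
Node 0 (S = 150): V_0 = 1/1.02·[0.6000·0.0000 + 0.4000·25.0000] = 9.8039

$9.80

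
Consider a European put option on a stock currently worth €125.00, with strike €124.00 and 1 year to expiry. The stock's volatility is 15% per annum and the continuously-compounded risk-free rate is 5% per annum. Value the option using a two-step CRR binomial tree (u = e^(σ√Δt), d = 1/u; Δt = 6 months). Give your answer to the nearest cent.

€3.61

CRR parameters: u = e^(σ√Δt) = e^(0.15·√0.5) = 1.1119, d = 1/u = 0.8994
Per-period rate: rΔt = 0.05·0.5 = 0.025, so R = e^0.025 = 1.0253
Risk-neutral probability p = (e^0.025 − 0.8994)/(1.1119 − 0.8994) = 0.1259/0.2125 = 0.5926
Terminal stock prices: S_uu = 154.5, S_ud = 125, S_dd = 101.1
Terminal payoffs (K − S): max(-30.54, 0) = 0, max(-1, 0) = 0, max(22.89, 0) = 22.89
Node u (S = 139): V_u = e^(−0.025)·[0.5926·0.0000 + 0.4074·0.0000] = 0.0000
Node d (S = 112.4): V_d = e^(−0.025)·[0.5926·0.0000 + 0.4074·22.8928] = 9.0958
Node 0 (S = 125): V_0 = e^(−0.025)·[0.5926·0.0000 + 0.4074·9.0958] = 3.6139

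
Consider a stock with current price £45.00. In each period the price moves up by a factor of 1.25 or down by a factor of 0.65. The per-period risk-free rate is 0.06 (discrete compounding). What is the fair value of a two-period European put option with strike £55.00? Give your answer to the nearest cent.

£10.31

Risk-neutral probability p = (1 + 0.06 − 0.65)/(1.25 − 0.65) = 0.4100/0.6000 = 0.6833
Terminal stock prices: S_uu = 70.31, S_ud = 36.56, S_dd = 19.01
Terminal payoffs (K − S): max(-15.31, 0) = 0, max(18.44, 0) = 18.44, max(35.99, 0) = 35.99
Node u (S = 56.25): V_u = 1/1.06·[0.6833·0.0000 + 0.3167·18.4375] = 5.5081
Node d (S = 29.25): V_d = 1/1.06·[0.6833·18.4375 + 0.3167·35.9875] = 22.6368
Node 0 (S = 45): V_0 = 1/1.06·[0.6833·5.5081 + 0.3167·22.6368] = 10.3134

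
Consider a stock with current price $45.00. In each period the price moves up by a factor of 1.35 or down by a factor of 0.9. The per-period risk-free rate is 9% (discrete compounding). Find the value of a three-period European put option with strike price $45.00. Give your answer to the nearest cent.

$1.82

Risk-neutral probability p = (1 + 0.09 − 0.9)/(1.35 − 0.9) = 0.1900/0.4500 = 0.4222
Terminal stock prices: S_uuu = 110.7, S_uud = 73.81, S_udd = 49.21, S_ddd = 32.81
Terminal payoffs (K − S): max(-65.72, 0) = 0, max(-28.81, 0) = 0, max(-4.208, 0) = 0, max(12.19, 0) = 12.19
Node uu (S = 82.01): V_uu = 1/1.09·[0.4222·0.0000 + 0.5778·0.0000] = 0.0000
Node ud (S = 54.68): V_ud = 1/1.09·[0.4222·0.0000 + 0.5778·0.0000] = 0.0000
Node dd (S = 36.45): V_dd = 1/1.09·[0.4222·0.0000 + 0.5778·12.1950] = 6.4642
Node u (S = 60.75): V_u = 1/1.09·[0.4222·0.0000 + 0.5778·0.0000] = 0.0000
Node d (S = 40.5): V_d = 1/1.09·[0.4222·0.0000 + 0.5778·6.4642] = 3.4265
Node 0 (S = 45): V_0 = 1/1.09·[0.4222·0.0000 + 0.5778·3.4265] = 1.8163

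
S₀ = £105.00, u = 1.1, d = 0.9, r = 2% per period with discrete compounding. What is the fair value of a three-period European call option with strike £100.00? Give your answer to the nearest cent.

Risk-neutral probability p = (1 + 0.02 − 0.9)/(1.1 − 0.9) = 0.1200/0.2000 = 0.6000
Terminal stock prices: S_uuu = 139.8, S_uud = 114.3, S_udd = 93.56, S_ddd = 76.55
Terminal payoffs (S − K): max(39.76, 0) = 39.76, max(14.35, 0) = 14.35, max(-6.445, 0) = 0, max(-23.45, 0) = 0
Node uu (S = 127.1): V_uu = 1/1.02·[0.6000·39.7550 + 0.4000·14.3450] = 29.0108
Node ud (S = 104): V_ud = 1/1.02·[0.6000·14.3450 + 0.4000·0.0000] = 8.4382
Node dd (S = 85.05): V_dd = 1/1.02·[0.6000·0.0000 + 0.4000·0.0000] = 0.0000
Node u (S = 115.5): V_u = 1/1.02·[0.6000·29.0108 + 0.4000·8.4382] = 20.3743
Node d (S = 94.5): V_d = 1/1.02·[0.6000·8.4382 + 0.4000·0.0000] = 4.9637
Node 0 (S = 105): V_0 = 1/1.02·[0.6000·20.3743 + 0.4000·4.9637] = 13.9314

£13.93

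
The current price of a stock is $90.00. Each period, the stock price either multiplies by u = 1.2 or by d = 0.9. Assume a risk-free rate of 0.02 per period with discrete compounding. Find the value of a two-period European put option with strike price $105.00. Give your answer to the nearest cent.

Risk-neutral probability p = (1 + 0.02 − 0.9)/(1.2 − 0.9) = 0.1200/0.3000 = 0.4000
Terminal stock prices: S_uu = 129.6, S_ud = 97.2, S_dd = 72.9
Terminal payoffs (K − S): max(-24.6, 0) = 0, max(7.8, 0) = 7.8, max(32.1, 0) = 32.1
Node u (S = 108): V_u = 1/1.02·[0.4000·0.0000 + 0.6000·7.8000] = 4.5882
Node d (S = 81): V_d = 1/1.02·[0.4000·7.8000 + 0.6000·32.1000] = 21.9412
Node 0 (S = 90): V_0 = 1/1.02·[0.4000·4.5882 + 0.6000·21.9412] = 14.7059

$14.71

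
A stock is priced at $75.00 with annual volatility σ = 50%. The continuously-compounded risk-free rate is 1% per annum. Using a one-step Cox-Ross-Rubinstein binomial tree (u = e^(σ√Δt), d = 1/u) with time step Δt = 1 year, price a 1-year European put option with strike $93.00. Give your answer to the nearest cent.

$28.83

CRR parameters: u = e^(σ√Δt) = e^(0.5·√1) = 1.6487, d = 1/u = 0.6065
Per-period rate: rΔt = 0.01·1 = 0.01, so R = e^0.01 = 1.0101
Risk-neutral probability p = (e^0.01 − 0.6065)/(1.6487 − 0.6065) = 0.4035/1.0422 = 0.3872
Terminal stock prices: S_u = 123.7, S_d = 45.49
Terminal payoffs (K − S): max(-30.65, 0) = 0, max(47.51, 0) = 47.51
Node 0 (S = 75): V_0 = e^(−0.01)·[0.3872·0.0000 + 0.6128·47.5102] = 28.8253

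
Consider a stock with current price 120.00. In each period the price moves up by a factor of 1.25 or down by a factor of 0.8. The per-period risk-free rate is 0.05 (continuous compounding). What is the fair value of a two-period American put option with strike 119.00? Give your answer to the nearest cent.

9.66

Risk-neutral probability p = (e^0.05 − 0.8)/(1.25 − 0.8) = 0.2513/0.4500 = 0.5584
Terminal stock prices: S_uu = 187.5, S_ud = 120, S_dd = 76.8
Terminal payoffs (K − S): max(-68.5, 0) = 0, max(-1, 0) = 0, max(42.2, 0) = 42.2
Node u (S = 150): continuation = e^(−0.05)·[0.5584·0.0000 + 0.4416·0.0000] = 0.0000; exercise value = 0.0000 ≤ continuation, so V_u = 0.0000
Node d (S = 96): continuation = e^(−0.05)·[0.5584·0.0000 + 0.4416·42.2000] = 17.7274; exercise value = 23.0000 > continuation, so V_d = 23.0000 (exercise)
Node 0 (S = 120): continuation = e^(−0.05)·[0.5584·0.0000 + 0.4416·23.0000] = 9.6619; exercise value = 0.0000 ≤ continuation, so V_0 = 9.6619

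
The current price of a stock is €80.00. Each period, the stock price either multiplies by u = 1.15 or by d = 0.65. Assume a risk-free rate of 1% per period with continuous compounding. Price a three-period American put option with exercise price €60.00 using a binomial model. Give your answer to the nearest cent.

Risk-neutral probability p = (e^0.01 − 0.65)/(1.15 − 0.65) = 0.3601/0.5000 = 0.7201
Terminal stock prices: S_uuu = 121.7, S_uud = 68.77, S_udd = 38.87, S_ddd = 21.97
Terminal payoffs (K − S): max(-61.67, 0) = 0, max(-8.77, 0) = 0, max(21.13, 0) = 21.13, max(38.03, 0) = 38.03
Node uu (S = 105.8): continuation = e^(−0.01)·[0.7201·0.0000 + 0.2799·0.0000] = 0.0000; exercise value = 0.0000 ≤ continuation, so V_uu = 0.0000
Node ud (S = 59.8): continuation = e^(−0.01)·[0.7201·0.0000 + 0.2799·21.1300] = 5.8554; exercise value = 0.2000 ≤ continuation, so V_ud = 5.8554
Node dd (S = 33.8): continuation = e^(−0.01)·[0.7201·21.1300 + 0.2799·38.0300] = 25.6030; exercise value = 26.2000 > continuation, so V_dd = 26.2000 (exercise)
Node u (S = 92): continuation = e^(−0.01)·[0.7201·0.0000 + 0.2799·5.8554] = 1.6226; exercise value = 0.0000 ≤ continuation, so V_u = 1.6226
Node d (S = 52): continuation = e^(−0.01)·[0.7201·5.8554 + 0.2799·26.2000] = 11.4349; exercise value = 8.0000 ≤ continuation, so V_d = 11.4349
Node 0 (S = 80): continuation = e^(−0.01)·[0.7201·1.6226 + 0.2799·11.4349] = 4.3256; exercise value = 0.0000 ≤ continuation, so V_0 = 4.3256

€4.33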